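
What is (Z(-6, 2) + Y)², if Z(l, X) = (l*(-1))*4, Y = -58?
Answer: 1156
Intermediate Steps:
Z(l, X) = -4*l (Z(l, X) = -l*4 = -4*l)
(Z(-6, 2) + Y)² = (-4*(-6) - 58)² = (24 - 58)² = (-34)² = 1156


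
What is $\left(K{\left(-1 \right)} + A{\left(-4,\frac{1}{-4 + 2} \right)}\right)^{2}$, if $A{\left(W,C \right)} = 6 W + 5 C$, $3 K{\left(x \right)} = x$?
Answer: $\frac{25921}{36} \approx 720.03$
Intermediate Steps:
$K{\left(x \right)} = \frac{x}{3}$
$A{\left(W,C \right)} = 5 C + 6 W$
$\left(K{\left(-1 \right)} + A{\left(-4,\frac{1}{-4 + 2} \right)}\right)^{2} = \left(\frac{1}{3} \left(-1\right) + \left(\frac{5}{-4 + 2} + 6 \left(-4\right)\right)\right)^{2} = \left(- \frac{1}{3} - \left(24 - \frac{5}{-2}\right)\right)^{2} = \left(- \frac{1}{3} + \left(5 \left(- \frac{1}{2}\right) - 24\right)\right)^{2} = \left(- \frac{1}{3} - \frac{53}{2}\right)^{2} = \left(- \frac{161}{6}\right)^{2} = \frac{25921}{36}$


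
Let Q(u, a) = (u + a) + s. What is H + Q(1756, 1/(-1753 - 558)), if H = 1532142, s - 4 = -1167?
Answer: 3542150584/2311 ≈ 1.5327e+6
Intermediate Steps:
s = -1163 (s = 4 - 1167 = -1163)
Q(u, a) = -1163 + a + u (Q(u, a) = (u + a) - 1163 = (a + u) - 1163 = -1163 + a + u)
H + Q(1756, 1/(-1753 - 558)) = 1532142 + (-1163 + 1/(-1753 - 558) + 1756) = 1532142 + (-1163 + 1/(-2311) + 1756) = 1532142 + (-1163 - 1/2311 + 1756) = 1532142 + 1370422/2311 = 3542150584/2311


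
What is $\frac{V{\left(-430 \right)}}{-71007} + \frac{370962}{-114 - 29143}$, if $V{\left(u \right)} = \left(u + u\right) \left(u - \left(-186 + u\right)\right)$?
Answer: $- \frac{7220316338}{692483933} \approx -10.427$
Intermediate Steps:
$V{\left(u \right)} = 372 u$ ($V{\left(u \right)} = 2 u 186 = 372 u$)
$\frac{V{\left(-430 \right)}}{-71007} + \frac{370962}{-114 - 29143} = \frac{372 \left(-430\right)}{-71007} + \frac{370962}{-114 - 29143} = \left(-159960\right) \left(- \frac{1}{71007}\right) + \frac{370962}{-114 - 29143} = \frac{53320}{23669} + \frac{370962}{-29257} = \frac{53320}{23669} + 370962 \left(- \frac{1}{29257}\right) = \frac{53320}{23669} - \frac{370962}{29257} = - \frac{7220316338}{692483933}$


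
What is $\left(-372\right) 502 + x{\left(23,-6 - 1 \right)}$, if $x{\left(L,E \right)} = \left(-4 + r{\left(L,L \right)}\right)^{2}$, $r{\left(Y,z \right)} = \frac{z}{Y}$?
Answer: $-186735$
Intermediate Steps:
$x{\left(L,E \right)} = 9$ ($x{\left(L,E \right)} = \left(-4 + \frac{L}{L}\right)^{2} = \left(-4 + 1\right)^{2} = \left(-3\right)^{2} = 9$)
$\left(-372\right) 502 + x{\left(23,-6 - 1 \right)} = \left(-372\right) 502 + 9 = -186744 + 9 = -186735$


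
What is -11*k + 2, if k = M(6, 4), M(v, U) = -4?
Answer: 46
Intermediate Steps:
k = -4
-11*k + 2 = -11*(-4) + 2 = 44 + 2 = 46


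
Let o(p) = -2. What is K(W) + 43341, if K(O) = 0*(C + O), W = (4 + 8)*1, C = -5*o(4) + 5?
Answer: 43341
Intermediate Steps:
C = 15 (C = -5*(-2) + 5 = 10 + 5 = 15)
W = 12 (W = 12*1 = 12)
K(O) = 0 (K(O) = 0*(15 + O) = 0)
K(W) + 43341 = 0 + 43341 = 43341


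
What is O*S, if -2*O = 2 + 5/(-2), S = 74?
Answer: 37/2 ≈ 18.500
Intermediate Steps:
O = ¼ (O = -(2 + 5/(-2))/2 = -(2 + 5*(-½))/2 = -(2 - 5/2)/2 = -½*(-½) = ¼ ≈ 0.25000)
O*S = (¼)*74 = 37/2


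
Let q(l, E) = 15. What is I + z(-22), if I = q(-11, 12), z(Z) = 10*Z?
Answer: -205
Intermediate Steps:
I = 15
I + z(-22) = 15 + 10*(-22) = 15 - 220 = -205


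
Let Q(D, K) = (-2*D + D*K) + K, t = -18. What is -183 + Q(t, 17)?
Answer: -436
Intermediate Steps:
Q(D, K) = K - 2*D + D*K
-183 + Q(t, 17) = -183 + (17 - 2*(-18) - 18*17) = -183 + (17 + 36 - 306) = -183 - 253 = -436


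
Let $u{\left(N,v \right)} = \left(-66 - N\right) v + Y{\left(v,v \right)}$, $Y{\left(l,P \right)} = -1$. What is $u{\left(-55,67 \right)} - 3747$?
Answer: $-4485$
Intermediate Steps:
$u{\left(N,v \right)} = -1 + v \left(-66 - N\right)$ ($u{\left(N,v \right)} = \left(-66 - N\right) v - 1 = v \left(-66 - N\right) - 1 = -1 + v \left(-66 - N\right)$)
$u{\left(-55,67 \right)} - 3747 = \left(-1 - 4422 - \left(-55\right) 67\right) - 3747 = \left(-1 - 4422 + 3685\right) - 3747 = -738 - 3747 = -4485$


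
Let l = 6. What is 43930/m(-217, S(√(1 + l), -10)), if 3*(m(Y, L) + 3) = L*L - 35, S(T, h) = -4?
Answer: -65895/14 ≈ -4706.8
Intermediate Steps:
m(Y, L) = -44/3 + L²/3 (m(Y, L) = -3 + (L*L - 35)/3 = -3 + (L² - 35)/3 = -3 + (-35 + L²)/3 = -3 + (-35/3 + L²/3) = -44/3 + L²/3)
43930/m(-217, S(√(1 + l), -10)) = 43930/(-44/3 + (⅓)*(-4)²) = 43930/(-44/3 + (⅓)*16) = 43930/(-44/3 + 16/3) = 43930/(-28/3) = 43930*(-3/28) = -65895/14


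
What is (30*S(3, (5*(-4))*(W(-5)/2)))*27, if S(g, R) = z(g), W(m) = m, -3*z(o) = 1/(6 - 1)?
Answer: -54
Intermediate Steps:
z(o) = -1/15 (z(o) = -1/(3*(6 - 1)) = -⅓/5 = -⅓*⅕ = -1/15)
S(g, R) = -1/15
(30*S(3, (5*(-4))*(W(-5)/2)))*27 = (30*(-1/15))*27 = -2*27 = -54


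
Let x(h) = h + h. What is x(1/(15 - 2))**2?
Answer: 4/169 ≈ 0.023669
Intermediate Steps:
x(h) = 2*h
x(1/(15 - 2))**2 = (2/(15 - 2))**2 = (2/13)**2 = 4/169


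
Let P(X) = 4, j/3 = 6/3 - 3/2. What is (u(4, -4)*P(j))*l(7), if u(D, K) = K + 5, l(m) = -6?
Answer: -24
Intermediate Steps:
j = 3/2 (j = 3*(6/3 - 3/2) = 3*(6*(⅓) - 3*½) = 3*(2 - 3/2) = 3*(½) = 3/2 ≈ 1.5000)
u(D, K) = 5 + K
(u(4, -4)*P(j))*l(7) = ((5 - 4)*4)*(-6) = (1*4)*(-6) = 4*(-6) = -24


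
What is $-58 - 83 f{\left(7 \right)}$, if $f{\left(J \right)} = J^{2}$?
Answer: $-4125$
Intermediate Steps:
$-58 - 83 f{\left(7 \right)} = -58 - 83 \cdot 7^{2} = -58 - 4067 = -4125$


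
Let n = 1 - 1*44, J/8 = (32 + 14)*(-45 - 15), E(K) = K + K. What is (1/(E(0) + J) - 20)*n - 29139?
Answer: -624400277/22080 ≈ -28279.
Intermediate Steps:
E(K) = 2*K
J = -22080 (J = 8*((32 + 14)*(-45 - 15)) = 8*(46*(-60)) = 8*(-2760) = -22080)
n = -43 (n = 1 - 44 = -43)
(1/(E(0) + J) - 20)*n - 29139 = (1/(2*0 - 22080) - 20)*(-43) - 29139 = (1/(0 - 22080) - 20)*(-43) - 29139 = (1/(-22080) - 20)*(-43) - 29139 = (-1/22080 - 20)*(-43) - 29139 = -441601/22080*(-43) - 29139 = 18988843/22080 - 29139 = -624400277/22080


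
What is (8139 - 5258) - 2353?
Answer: 528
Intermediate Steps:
(8139 - 5258) - 2353 = 2881 - 2353 = 528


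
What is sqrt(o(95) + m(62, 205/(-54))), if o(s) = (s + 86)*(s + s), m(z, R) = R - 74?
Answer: sqrt(11117154)/18 ≈ 185.24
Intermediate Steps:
m(z, R) = -74 + R
o(s) = 2*s*(86 + s) (o(s) = (86 + s)*(2*s) = 2*s*(86 + s))
sqrt(o(95) + m(62, 205/(-54))) = sqrt(2*95*(86 + 95) + (-74 + 205/(-54))) = sqrt(2*95*181 + (-74 + 205*(-1/54))) = sqrt(34390 + (-74 - 205/54)) = sqrt(34390 - 4201/54) = sqrt(1852859/54) = sqrt(11117154)/18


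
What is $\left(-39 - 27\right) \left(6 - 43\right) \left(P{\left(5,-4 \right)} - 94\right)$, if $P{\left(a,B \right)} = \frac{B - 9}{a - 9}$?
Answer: $- \frac{443223}{2} \approx -2.2161 \cdot 10^{5}$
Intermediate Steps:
$P{\left(a,B \right)} = \frac{-9 + B}{-9 + a}$
$\left(-39 - 27\right) \left(6 - 43\right) \left(P{\left(5,-4 \right)} - 94\right) = \left(-39 - 27\right) \left(6 - 43\right) \left(\frac{-9 - 4}{-9 + 5} - 94\right) = \left(-66\right) \left(-37\right) \left(\frac{1}{-4} \left(-13\right) - 94\right) = 2442 \left(\left(- \frac{1}{4}\right) \left(-13\right) - 94\right) = 2442 \left(\frac{13}{4} - 94\right) = 2442 \left(- \frac{363}{4}\right) = - \frac{443223}{2}$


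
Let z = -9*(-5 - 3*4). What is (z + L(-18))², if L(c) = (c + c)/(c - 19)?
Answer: 32455809/1369 ≈ 23708.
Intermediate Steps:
L(c) = 2*c/(-19 + c) (L(c) = (2*c)/(-19 + c) = 2*c/(-19 + c))
z = 153 (z = -9*(-5 - 12) = -9*(-17) = 153)
(z + L(-18))² = (153 + 2*(-18)/(-19 - 18))² = (153 + 2*(-18)/(-37))² = (153 + 2*(-18)*(-1/37))² = (153 + 36/37)² = (5697/37)² = 32455809/1369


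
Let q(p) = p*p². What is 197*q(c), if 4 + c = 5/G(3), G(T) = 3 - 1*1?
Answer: -5319/8 ≈ -664.88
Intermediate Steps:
G(T) = 2 (G(T) = 3 - 1 = 2)
c = -3/2 (c = -4 + 5/2 = -3/2 ≈ -1.5000)
q(p) = p³
197*q(c) = 197*(-3/2)³ = 197*(-27/8) = -5319/8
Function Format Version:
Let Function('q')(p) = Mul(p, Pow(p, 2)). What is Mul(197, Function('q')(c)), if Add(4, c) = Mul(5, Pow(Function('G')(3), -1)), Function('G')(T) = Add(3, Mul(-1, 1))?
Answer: Rational(-5319, 8) ≈ -664.88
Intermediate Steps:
Function('G')(T) = 2 (Function('G')(T) = Add(3, -1) = 2)
c = Rational(-3, 2) (c = Add(-4, Mul(5, Pow(2, -1))) = Add(-4, Mul(5, Rational(1, 2))) = Add(-4, Rational(5, 2)) = Rational(-3, 2) ≈ -1.5000)
Function('q')(p) = Pow(p, 3)
Mul(197, Function('q')(c)) = Mul(197, Pow(Rational(-3, 2), 3)) = Mul(197, Rational(-27, 8)) = Rational(-5319, 8)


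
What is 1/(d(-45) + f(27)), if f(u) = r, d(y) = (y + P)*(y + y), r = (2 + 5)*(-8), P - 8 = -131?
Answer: 1/15064 ≈ 6.6383e-5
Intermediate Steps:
P = -123 (P = 8 - 131 = -123)
r = -56 (r = 7*(-8) = -56)
d(y) = 2*y*(-123 + y) (d(y) = (y - 123)*(y + y) = (-123 + y)*(2*y) = 2*y*(-123 + y))
f(u) = -56
1/(d(-45) + f(27)) = 1/(2*(-45)*(-123 - 45) - 56) = 1/(2*(-45)*(-168) - 56) = 1/(15120 - 56) = 1/15064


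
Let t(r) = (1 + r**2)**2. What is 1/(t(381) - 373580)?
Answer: 1/21071632664 ≈ 4.7457e-11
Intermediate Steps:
1/(t(381) - 373580) = 1/((1 + 381**2)**2 - 373580) = 1/((1 + 145161)**2 - 373580) = 1/(145162**2 - 373580) = 1/(21072006244 - 373580) = 1/21071632664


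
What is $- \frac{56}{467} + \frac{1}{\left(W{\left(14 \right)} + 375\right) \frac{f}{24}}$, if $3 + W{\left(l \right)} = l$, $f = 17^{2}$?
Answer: $- \frac{3117908}{26047859} \approx -0.1197$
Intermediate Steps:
$f = 289$
$W{\left(l \right)} = -3 + l$
$- \frac{56}{467} + \frac{1}{\left(W{\left(14 \right)} + 375\right) \frac{f}{24}} = - \frac{56}{467} + \frac{1}{\left(\left(-3 + 14\right) + 375\right) \frac{289}{24}} = \left(-56\right) \frac{1}{467} + \frac{1}{\left(11 + 375\right) 289 \cdot \frac{1}{24}} = - \frac{56}{467} + \frac{1}{386 \cdot \frac{289}{24}} = - \frac{56}{467} + \frac{1}{386} \cdot \frac{24}{289} = - \frac{56}{467} + \frac{12}{55777} = - \frac{3117908}{26047859}$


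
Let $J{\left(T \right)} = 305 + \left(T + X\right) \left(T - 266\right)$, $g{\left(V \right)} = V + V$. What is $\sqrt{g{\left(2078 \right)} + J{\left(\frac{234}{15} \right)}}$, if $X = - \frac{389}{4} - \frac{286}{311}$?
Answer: $\frac{\sqrt{60780519494}}{1555} \approx 158.54$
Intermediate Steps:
$X = - \frac{122123}{1244}$ ($X = \left(-389\right) \frac{1}{4} - \frac{286}{311} = - \frac{389}{4} - \frac{286}{311} = - \frac{122123}{1244} \approx -98.17$)
$g{\left(V \right)} = 2 V$
$J{\left(T \right)} = 305 + \left(-266 + T\right) \left(- \frac{122123}{1244} + T\right)$ ($J{\left(T \right)} = 305 + \left(T - \frac{122123}{1244}\right) \left(T - 266\right) = 305 + \left(- \frac{122123}{1244} + T\right) \left(-266 + T\right) = 305 + \left(-266 + T\right) \left(- \frac{122123}{1244} + T\right)$)
$\sqrt{g{\left(2078 \right)} + J{\left(\frac{234}{15} \right)}} = \sqrt{2 \cdot 2078 + \left(\frac{16432069}{622} + \left(\frac{234}{15}\right)^{2} - \frac{453027 \cdot \frac{234}{15}}{1244}\right)} = \sqrt{4156 + \left(\frac{16432069}{622} + \left(234 \cdot \frac{1}{15}\right)^{2} - \frac{453027 \cdot 234 \cdot \frac{1}{15}}{1244}\right)} = \sqrt{4156 + \left(\frac{16432069}{622} + \left(\frac{78}{5}\right)^{2} - \frac{17668053}{3110}\right)} = \sqrt{4156 + \left(\frac{16432069}{622} + \frac{6084}{25} - \frac{17668053}{3110}\right)} = \sqrt{4156 + \frac{163122854}{7775}} = \sqrt{\frac{195435754}{7775}} = \frac{\sqrt{60780519494}}{1555}$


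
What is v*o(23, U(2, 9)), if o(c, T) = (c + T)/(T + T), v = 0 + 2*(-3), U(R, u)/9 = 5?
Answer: -68/15 ≈ -4.5333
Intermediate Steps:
U(R, u) = 45 (U(R, u) = 9*5 = 45)
v = -6 (v = 0 - 6 = -6)
o(c, T) = (T + c)/(2*T) (o(c, T) = (T + c)/((2*T)) = (T + c)*(1/(2*T)) = (T + c)/(2*T))
v*o(23, U(2, 9)) = -3*(45 + 23)/45 = -3*68/45 = -6*34/45 = -68/15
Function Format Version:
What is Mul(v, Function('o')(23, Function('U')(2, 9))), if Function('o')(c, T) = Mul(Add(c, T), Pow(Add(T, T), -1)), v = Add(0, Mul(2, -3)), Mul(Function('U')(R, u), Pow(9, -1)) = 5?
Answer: Rational(-68, 15) ≈ -4.5333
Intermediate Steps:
Function('U')(R, u) = 45 (Function('U')(R, u) = Mul(9, 5) = 45)
v = -6 (v = Add(0, -6) = -6)
Function('o')(c, T) = Mul(Rational(1, 2), Pow(T, -1), Add(T, c)) (Function('o')(c, T) = Mul(Add(T, c), Pow(Mul(2, T), -1)) = Mul(Add(T, c), Mul(Rational(1, 2), Pow(T, -1))) = Mul(Rational(1, 2), Pow(T, -1), Add(T, c)))
Mul(v, Function('o')(23, Function('U')(2, 9))) = Mul(-6, Mul(Rational(1, 2), Pow(45, -1), Add(45, 23))) = Mul(-6, Mul(Rational(1, 2), Rational(1, 45), 68)) = Mul(-6, Rational(34, 45)) = Rational(-68, 15)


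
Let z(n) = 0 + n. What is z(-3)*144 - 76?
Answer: -508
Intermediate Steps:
z(n) = n
z(-3)*144 - 76 = -3*144 - 76 = -432 - 76 = -508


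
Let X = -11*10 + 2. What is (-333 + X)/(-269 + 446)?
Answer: -147/59 ≈ -2.4915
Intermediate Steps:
X = -108 (X = -110 + 2 = -108)
(-333 + X)/(-269 + 446) = (-333 - 108)/(-269 + 446) = -441/177 = -441*1/177 = -147/59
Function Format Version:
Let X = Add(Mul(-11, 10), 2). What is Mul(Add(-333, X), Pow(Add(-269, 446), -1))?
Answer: Rational(-147, 59) ≈ -2.4915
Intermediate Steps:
X = -108 (X = Add(-110, 2) = -108)
Mul(Add(-333, X), Pow(Add(-269, 446), -1)) = Mul(Add(-333, -108), Pow(Add(-269, 446), -1)) = Mul(-441, Pow(177, -1)) = Mul(-441, Rational(1, 177)) = Rational(-147, 59)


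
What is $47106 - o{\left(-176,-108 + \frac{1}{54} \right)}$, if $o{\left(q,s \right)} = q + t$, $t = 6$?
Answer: $47276$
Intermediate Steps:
$o{\left(q,s \right)} = 6 + q$ ($o{\left(q,s \right)} = q + 6 = 6 + q$)
$47106 - o{\left(-176,-108 + \frac{1}{54} \right)} = 47106 - \left(6 - 176\right) = 47106 - -170 = 47106 + 170 = 47276$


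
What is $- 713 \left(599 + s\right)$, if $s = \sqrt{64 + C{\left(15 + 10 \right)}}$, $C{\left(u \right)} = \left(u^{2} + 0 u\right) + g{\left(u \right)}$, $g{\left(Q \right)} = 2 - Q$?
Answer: $-427087 - 2139 \sqrt{74} \approx -4.4549 \cdot 10^{5}$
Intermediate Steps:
$C{\left(u \right)} = 2 + u^{2} - u$ ($C{\left(u \right)} = \left(u^{2} + 0 u\right) - \left(-2 + u\right) = \left(u^{2} + 0\right) - \left(-2 + u\right) = u^{2} - \left(-2 + u\right) = 2 + u^{2} - u$)
$s = 3 \sqrt{74}$ ($s = \sqrt{64 + \left(2 + \left(15 + 10\right)^{2} - \left(15 + 10\right)\right)} = \sqrt{64 + \left(2 + 25^{2} - 25\right)} = \sqrt{64 + \left(2 + 625 - 25\right)} = \sqrt{64 + 602} = \sqrt{666} = 3 \sqrt{74} \approx 25.807$)
$- 713 \left(599 + s\right) = - 713 \left(599 + 3 \sqrt{74}\right) = -427087 - 2139 \sqrt{74}$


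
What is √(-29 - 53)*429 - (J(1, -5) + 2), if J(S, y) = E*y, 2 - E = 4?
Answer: -12 + 429*I*√82 ≈ -12.0 + 3884.8*I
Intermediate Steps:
E = -2 (E = 2 - 1*4 = 2 - 4 = -2)
J(S, y) = -2*y
√(-29 - 53)*429 - (J(1, -5) + 2) = √(-29 - 53)*429 - (-2*(-5) + 2) = √(-82)*429 - (10 + 2) = (I*√82)*429 - 1*12 = 429*I*√82 - 12 = -12 + 429*I*√82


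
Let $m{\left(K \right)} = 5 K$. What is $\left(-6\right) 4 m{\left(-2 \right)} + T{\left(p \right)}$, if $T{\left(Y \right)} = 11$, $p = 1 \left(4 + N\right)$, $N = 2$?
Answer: $251$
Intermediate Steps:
$p = 6$ ($p = 1 \left(4 + 2\right) = 1 \cdot 6 = 6$)
$\left(-6\right) 4 m{\left(-2 \right)} + T{\left(p \right)} = \left(-6\right) 4 \cdot 5 \left(-2\right) + 11 = \left(-24\right) \left(-10\right) + 11 = 240 + 11 = 251$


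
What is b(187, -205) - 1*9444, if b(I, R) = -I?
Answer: -9631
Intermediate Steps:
b(187, -205) - 1*9444 = -1*187 - 1*9444 = -187 - 9444 = -9631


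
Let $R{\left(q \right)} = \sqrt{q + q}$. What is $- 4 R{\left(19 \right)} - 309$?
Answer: $-309 - 4 \sqrt{38} \approx -333.66$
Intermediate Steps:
$R{\left(q \right)} = \sqrt{2} \sqrt{q}$ ($R{\left(q \right)} = \sqrt{2 q} = \sqrt{2} \sqrt{q}$)
$- 4 R{\left(19 \right)} - 309 = - 4 \sqrt{2} \sqrt{19} - 309 = - 4 \sqrt{38} - 309 = -309 - 4 \sqrt{38}$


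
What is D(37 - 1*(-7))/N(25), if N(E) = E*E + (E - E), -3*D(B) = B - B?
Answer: 0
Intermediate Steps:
D(B) = 0 (D(B) = -(B - B)/3 = -⅓*0 = 0)
N(E) = E² (N(E) = E² + 0 = E²)
D(37 - 1*(-7))/N(25) = 0/(25²) = 0/625 = 0*(1/625) = 0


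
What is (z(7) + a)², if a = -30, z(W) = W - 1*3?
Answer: 676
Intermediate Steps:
z(W) = -3 + W (z(W) = W - 3 = -3 + W)
(z(7) + a)² = ((-3 + 7) - 30)² = (4 - 30)² = (-26)² = 676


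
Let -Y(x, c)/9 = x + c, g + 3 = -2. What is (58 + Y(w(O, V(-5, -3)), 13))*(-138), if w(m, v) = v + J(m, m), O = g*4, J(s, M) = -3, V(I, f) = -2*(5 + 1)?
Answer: -10488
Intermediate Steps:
g = -5 (g = -3 - 2 = -5)
V(I, f) = -12 (V(I, f) = -2*6 = -12)
O = -20 (O = -5*4 = -20)
w(m, v) = -3 + v (w(m, v) = v - 3 = -3 + v)
Y(x, c) = -9*c - 9*x (Y(x, c) = -9*(x + c) = -9*(c + x) = -9*c - 9*x)
(58 + Y(w(O, V(-5, -3)), 13))*(-138) = (58 + (-9*13 - 9*(-3 - 12)))*(-138) = (58 + (-117 - 9*(-15)))*(-138) = (58 + (-117 + 135))*(-138) = (58 + 18)*(-138) = 76*(-138) = -10488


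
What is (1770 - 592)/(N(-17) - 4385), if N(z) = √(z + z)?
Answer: -5165530/19228259 - 1178*I*√34/19228259 ≈ -0.26864 - 0.00035723*I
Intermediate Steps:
N(z) = √2*√z (N(z) = √(2*z) = √2*√z)
(1770 - 592)/(N(-17) - 4385) = (1770 - 592)/(√2*√(-17) - 4385) = 1178/(√2*(I*√17) - 4385) = 1178/(I*√34 - 4385) = 1178/(-4385 + I*√34)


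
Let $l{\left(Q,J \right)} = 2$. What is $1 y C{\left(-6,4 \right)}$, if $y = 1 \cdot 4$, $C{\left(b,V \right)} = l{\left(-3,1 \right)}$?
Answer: $8$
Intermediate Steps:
$C{\left(b,V \right)} = 2$
$y = 4$
$1 y C{\left(-6,4 \right)} = 1 \cdot 4 \cdot 2 = 4 \cdot 2 = 8$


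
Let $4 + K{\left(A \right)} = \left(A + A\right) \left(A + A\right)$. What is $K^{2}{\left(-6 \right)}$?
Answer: $19600$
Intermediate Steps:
$K{\left(A \right)} = -4 + 4 A^{2}$ ($K{\left(A \right)} = -4 + \left(A + A\right) \left(A + A\right) = -4 + 2 A 2 A = -4 + 4 A^{2}$)
$K^{2}{\left(-6 \right)} = \left(-4 + 4 \left(-6\right)^{2}\right)^{2} = \left(-4 + 4 \cdot 36\right)^{2} = \left(-4 + 144\right)^{2} = 140^{2} = 19600$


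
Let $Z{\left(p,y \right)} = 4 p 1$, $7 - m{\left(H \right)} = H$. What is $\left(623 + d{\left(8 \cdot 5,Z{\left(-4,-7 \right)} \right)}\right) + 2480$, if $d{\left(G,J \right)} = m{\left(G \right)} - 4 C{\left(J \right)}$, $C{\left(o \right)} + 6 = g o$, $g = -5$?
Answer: $2774$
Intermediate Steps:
$m{\left(H \right)} = 7 - H$
$Z{\left(p,y \right)} = 4 p$
$C{\left(o \right)} = -6 - 5 o$
$d{\left(G,J \right)} = 31 - G + 20 J$ ($d{\left(G,J \right)} = \left(7 - G\right) - 4 \left(-6 - 5 J\right) = \left(7 - G\right) + \left(24 + 20 J\right) = 31 - G + 20 J$)
$\left(623 + d{\left(8 \cdot 5,Z{\left(-4,-7 \right)} \right)}\right) + 2480 = \left(623 + \left(31 - 8 \cdot 5 + 20 \cdot 4 \left(-4\right)\right)\right) + 2480 = \left(623 + \left(31 - 40 + 20 \left(-16\right)\right)\right) + 2480 = \left(623 - 329\right) + 2480 = 294 + 2480 = 2774$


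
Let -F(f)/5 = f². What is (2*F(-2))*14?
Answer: -560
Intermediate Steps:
F(f) = -5*f²
(2*F(-2))*14 = (2*(-5*(-2)²))*14 = (2*(-5*4))*14 = (2*(-20))*14 = -40*14 = -560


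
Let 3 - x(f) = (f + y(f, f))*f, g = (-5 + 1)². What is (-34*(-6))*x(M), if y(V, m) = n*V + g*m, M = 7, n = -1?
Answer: -159324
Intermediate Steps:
g = 16 (g = (-4)² = 16)
y(V, m) = -V + 16*m
x(f) = 3 - 16*f² (x(f) = 3 - (f + (-f + 16*f))*f = 3 - (f + 15*f)*f = 3 - 16*f*f = 3 - 16*f²)
(-34*(-6))*x(M) = (-34*(-6))*(3 - 16*7²) = 204*(3 - 16*49) = 204*(3 - 784) = 204*(-781) = -159324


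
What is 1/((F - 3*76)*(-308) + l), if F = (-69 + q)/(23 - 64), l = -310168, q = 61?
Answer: -41/9840168 ≈ -4.1666e-6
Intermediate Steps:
F = 8/41 (F = (-69 + 61)/(23 - 64) = -8/(-41) = -8*(-1/41) = 8/41 ≈ 0.19512)
1/((F - 3*76)*(-308) + l) = 1/((8/41 - 3*76)*(-308) - 310168) = 1/((8/41 - 228)*(-308) - 310168) = 1/(-9340/41*(-308) - 310168) = 1/(2876720/41 - 310168) = 1/(-9840168/41) = -41/9840168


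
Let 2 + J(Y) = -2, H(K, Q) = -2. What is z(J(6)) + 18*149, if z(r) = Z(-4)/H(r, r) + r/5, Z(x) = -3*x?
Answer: 13376/5 ≈ 2675.2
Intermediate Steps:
J(Y) = -4 (J(Y) = -2 - 2 = -4)
z(r) = -6 + r/5 (z(r) = -3*(-4)/(-2) + r/5 = 12*(-½) + r*(⅕) = -6 + r/5)
z(J(6)) + 18*149 = (-6 + (⅕)*(-4)) + 18*149 = (-6 - ⅘) + 2682 = -34/5 + 2682 = 13376/5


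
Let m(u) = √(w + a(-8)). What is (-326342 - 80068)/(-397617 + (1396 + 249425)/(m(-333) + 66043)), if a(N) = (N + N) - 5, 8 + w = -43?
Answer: 19578358367335164865/19154582228287753603 - 16989360435*I*√2/19154582228287753603 ≈ 1.0221 - 1.2544e-9*I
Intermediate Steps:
w = -51 (w = -8 - 43 = -51)
a(N) = -5 + 2*N (a(N) = 2*N - 5 = -5 + 2*N)
m(u) = 6*I*√2 (m(u) = √(-51 + (-5 + 2*(-8))) = √(-51 + (-5 - 16)) = √(-51 - 21) = √(-72) = 6*I*√2)
(-326342 - 80068)/(-397617 + (1396 + 249425)/(m(-333) + 66043)) = (-326342 - 80068)/(-397617 + (1396 + 249425)/(6*I*√2 + 66043)) = -406410/(-397617 + 250821/(66043 + 6*I*√2))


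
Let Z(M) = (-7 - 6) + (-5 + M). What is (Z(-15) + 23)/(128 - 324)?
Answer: 5/98 ≈ 0.051020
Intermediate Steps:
Z(M) = -18 + M (Z(M) = -13 + (-5 + M) = -18 + M)
(Z(-15) + 23)/(128 - 324) = ((-18 - 15) + 23)/(128 - 324) = (-33 + 23)/(-196) = -10*(-1/196) = 5/98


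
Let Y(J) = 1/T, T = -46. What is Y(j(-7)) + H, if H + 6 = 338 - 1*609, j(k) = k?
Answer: -12743/46 ≈ -277.02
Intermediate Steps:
Y(J) = -1/46 (Y(J) = 1/(-46) = -1/46)
H = -277 (H = -6 + (338 - 1*609) = -6 + (338 - 609) = -6 - 271 = -277)
Y(j(-7)) + H = -1/46 - 277 = -12743/46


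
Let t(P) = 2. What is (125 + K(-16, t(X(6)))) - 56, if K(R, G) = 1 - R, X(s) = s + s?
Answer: 86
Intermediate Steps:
X(s) = 2*s
(125 + K(-16, t(X(6)))) - 56 = (125 + (1 - 1*(-16))) - 56 = (125 + (1 + 16)) - 56 = (125 + 17) - 56 = 142 - 56 = 86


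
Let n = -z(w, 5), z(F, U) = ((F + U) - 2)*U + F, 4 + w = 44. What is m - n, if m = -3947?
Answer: -3692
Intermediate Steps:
w = 40 (w = -4 + 44 = 40)
z(F, U) = F + U*(-2 + F + U) (z(F, U) = (-2 + F + U)*U + F = U*(-2 + F + U) + F = F + U*(-2 + F + U))
n = -255 (n = -(40 + 5² - 2*5 + 40*5) = -(40 + 25 - 10 + 200) = -1*255 = -255)
m - n = -3947 - 1*(-255) = -3947 + 255 = -3692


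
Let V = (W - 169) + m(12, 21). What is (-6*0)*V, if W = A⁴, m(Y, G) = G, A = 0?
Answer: 0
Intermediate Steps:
W = 0 (W = 0⁴ = 0)
V = -148 (V = (0 - 169) + 21 = -169 + 21 = -148)
(-6*0)*V = -6*0*(-148) = 0*(-148) = 0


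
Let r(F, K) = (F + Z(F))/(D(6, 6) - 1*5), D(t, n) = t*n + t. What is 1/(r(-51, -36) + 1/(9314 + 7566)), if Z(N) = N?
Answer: -624560/1721723 ≈ -0.36275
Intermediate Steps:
D(t, n) = t + n*t (D(t, n) = n*t + t = t + n*t)
r(F, K) = 2*F/37 (r(F, K) = (F + F)/(6*(1 + 6) - 1*5) = (2*F)/(6*7 - 5) = (2*F)/(42 - 5) = (2*F)/37 = (2*F)*(1/37) = 2*F/37)
1/(r(-51, -36) + 1/(9314 + 7566)) = 1/((2/37)*(-51) + 1/(9314 + 7566)) = 1/(-102/37 + 1/16880) = 1/(-1721723/624560) = -624560/1721723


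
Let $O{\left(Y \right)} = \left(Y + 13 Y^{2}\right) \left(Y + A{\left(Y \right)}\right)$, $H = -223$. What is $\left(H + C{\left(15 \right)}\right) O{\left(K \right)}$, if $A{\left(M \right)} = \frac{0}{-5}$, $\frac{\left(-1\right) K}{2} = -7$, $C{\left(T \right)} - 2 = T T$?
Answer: $143472$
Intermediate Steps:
$C{\left(T \right)} = 2 + T^{2}$ ($C{\left(T \right)} = 2 + T T = 2 + T^{2}$)
$K = 14$ ($K = \left(-2\right) \left(-7\right) = 14$)
$A{\left(M \right)} = 0$ ($A{\left(M \right)} = 0 \left(- \frac{1}{5}\right) = 0$)
$O{\left(Y \right)} = Y \left(Y + 13 Y^{2}\right)$ ($O{\left(Y \right)} = \left(Y + 13 Y^{2}\right) \left(Y + 0\right) = \left(Y + 13 Y^{2}\right) Y = Y \left(Y + 13 Y^{2}\right)$)
$\left(H + C{\left(15 \right)}\right) O{\left(K \right)} = \left(-223 + \left(2 + 15^{2}\right)\right) 14^{2} \left(1 + 13 \cdot 14\right) = \left(-223 + \left(2 + 225\right)\right) 196 \left(1 + 182\right) = \left(-223 + 227\right) 196 \cdot 183 = 4 \cdot 35868 = 143472$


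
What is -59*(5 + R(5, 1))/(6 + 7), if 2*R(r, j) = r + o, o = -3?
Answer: -354/13 ≈ -27.231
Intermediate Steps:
R(r, j) = -3/2 + r/2 (R(r, j) = (r - 3)/2 = (-3 + r)/2 = -3/2 + r/2)
-59*(5 + R(5, 1))/(6 + 7) = -59*(5 + (-3/2 + (½)*5))/(6 + 7) = -59*(5 + (-3/2 + 5/2))/13 = -59*(5 + 1)/13 = -354/13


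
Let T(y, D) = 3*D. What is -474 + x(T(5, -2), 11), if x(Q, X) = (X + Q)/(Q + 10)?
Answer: -1891/4 ≈ -472.75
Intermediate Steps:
x(Q, X) = (Q + X)/(10 + Q)
-474 + x(T(5, -2), 11) = -474 + (3*(-2) + 11)/(10 + 3*(-2)) = -474 + (-6 + 11)/(10 - 6) = -474 + 5/4 = -1891/4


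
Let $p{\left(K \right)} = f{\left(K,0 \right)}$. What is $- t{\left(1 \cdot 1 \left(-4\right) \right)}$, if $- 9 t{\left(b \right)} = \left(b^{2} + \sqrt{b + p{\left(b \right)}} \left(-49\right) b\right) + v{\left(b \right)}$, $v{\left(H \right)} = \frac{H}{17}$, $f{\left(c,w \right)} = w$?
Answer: $\frac{268}{153} + \frac{392 i}{9} \approx 1.7516 + 43.556 i$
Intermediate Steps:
$p{\left(K \right)} = 0$
$v{\left(H \right)} = \frac{H}{17}$ ($v{\left(H \right)} = H \frac{1}{17} = \frac{H}{17}$)
$t{\left(b \right)} = - \frac{b^{2}}{9} - \frac{b}{153} + \frac{49 b^{\frac{3}{2}}}{9}$ ($t{\left(b \right)} = - \frac{\left(b^{2} + \sqrt{b + 0} \left(-49\right) b\right) + \frac{b}{17}}{9} = - \frac{\left(b^{2} + \sqrt{b} \left(-49\right) b\right) + \frac{b}{17}}{9} = - \frac{\left(b^{2} + - 49 \sqrt{b} b\right) + \frac{b}{17}}{9} = - \frac{\left(b^{2} - 49 b^{\frac{3}{2}}\right) + \frac{b}{17}}{9} = - \frac{b^{2} - 49 b^{\frac{3}{2}} + \frac{b}{17}}{9} = - \frac{b^{2}}{9} - \frac{b}{153} + \frac{49 b^{\frac{3}{2}}}{9}$)
$- t{\left(1 \cdot 1 \left(-4\right) \right)} = - (- \frac{\left(1 \cdot 1 \left(-4\right)\right)^{2}}{9} - \frac{1 \cdot 1 \left(-4\right)}{153} + \frac{49 \left(1 \cdot 1 \left(-4\right)\right)^{\frac{3}{2}}}{9}) = - (- \frac{\left(1 \left(-4\right)\right)^{2}}{9} - \frac{1 \left(-4\right)}{153} + \frac{49 \left(1 \left(-4\right)\right)^{\frac{3}{2}}}{9}) = - (- \frac{\left(-4\right)^{2}}{9} - - \frac{4}{153} + \frac{49 \left(-4\right)^{\frac{3}{2}}}{9}) = - (\left(- \frac{1}{9}\right) 16 + \frac{4}{153} + \frac{49 \left(- 8 i\right)}{9}) = - (- \frac{16}{9} + \frac{4}{153} - \frac{392 i}{9}) = - (- \frac{268}{153} - \frac{392 i}{9}) = \frac{268}{153} + \frac{392 i}{9}$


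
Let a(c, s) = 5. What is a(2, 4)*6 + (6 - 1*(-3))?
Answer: 39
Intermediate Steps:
a(2, 4)*6 + (6 - 1*(-3)) = 5*6 + (6 - 1*(-3)) = 30 + (6 + 3) = 30 + 9 = 39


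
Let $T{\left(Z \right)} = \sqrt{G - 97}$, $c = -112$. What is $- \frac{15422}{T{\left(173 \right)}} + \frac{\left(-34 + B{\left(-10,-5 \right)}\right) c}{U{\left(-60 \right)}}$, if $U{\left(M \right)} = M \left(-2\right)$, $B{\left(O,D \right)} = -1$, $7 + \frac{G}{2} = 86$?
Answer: $\frac{98}{3} - \frac{15422 \sqrt{61}}{61} \approx -1941.9$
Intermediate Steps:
$G = 158$ ($G = -14 + 2 \cdot 86 = -14 + 172 = 158$)
$U{\left(M \right)} = - 2 M$
$T{\left(Z \right)} = \sqrt{61}$ ($T{\left(Z \right)} = \sqrt{158 - 97} = \sqrt{61}$)
$- \frac{15422}{T{\left(173 \right)}} + \frac{\left(-34 + B{\left(-10,-5 \right)}\right) c}{U{\left(-60 \right)}} = - \frac{15422}{\sqrt{61}} + \frac{\left(-34 - 1\right) \left(-112\right)}{\left(-2\right) \left(-60\right)} = - 15422 \frac{\sqrt{61}}{61} + \frac{\left(-35\right) \left(-112\right)}{120} = - \frac{15422 \sqrt{61}}{61} + 3920 \cdot \frac{1}{120} = - \frac{15422 \sqrt{61}}{61} + \frac{98}{3} = \frac{98}{3} - \frac{15422 \sqrt{61}}{61}$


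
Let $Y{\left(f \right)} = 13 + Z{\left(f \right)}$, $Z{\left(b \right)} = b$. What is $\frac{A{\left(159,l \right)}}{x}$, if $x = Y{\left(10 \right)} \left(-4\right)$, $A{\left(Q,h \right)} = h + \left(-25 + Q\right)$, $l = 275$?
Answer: $- \frac{409}{92} \approx -4.4456$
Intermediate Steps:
$A{\left(Q,h \right)} = -25 + Q + h$
$Y{\left(f \right)} = 13 + f$
$x = -92$ ($x = \left(13 + 10\right) \left(-4\right) = 23 \left(-4\right) = -92$)
$\frac{A{\left(159,l \right)}}{x} = \frac{-25 + 159 + 275}{-92} = 409 \left(- \frac{1}{92}\right) = - \frac{409}{92}$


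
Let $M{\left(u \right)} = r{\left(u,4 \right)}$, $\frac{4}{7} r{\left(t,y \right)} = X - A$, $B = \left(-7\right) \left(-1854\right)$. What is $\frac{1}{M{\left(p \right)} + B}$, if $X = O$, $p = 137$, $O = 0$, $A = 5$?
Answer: $\frac{4}{51877} \approx 7.7105 \cdot 10^{-5}$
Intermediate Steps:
$B = 12978$
$X = 0$
$r{\left(t,y \right)} = - \frac{35}{4}$ ($r{\left(t,y \right)} = \frac{7 \left(0 - 5\right)}{4} = \frac{7}{4} \left(-5\right) = - \frac{35}{4}$)
$M{\left(u \right)} = - \frac{35}{4}$
$\frac{1}{M{\left(p \right)} + B} = \frac{1}{- \frac{35}{4} + 12978} = \frac{1}{\frac{51877}{4}} = \frac{4}{51877}$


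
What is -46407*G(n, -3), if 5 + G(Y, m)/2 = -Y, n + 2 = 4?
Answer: 649698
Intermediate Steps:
n = 2 (n = -2 + 4 = 2)
G(Y, m) = -10 - 2*Y (G(Y, m) = -10 + 2*(-Y) = -10 - 2*Y)
-46407*G(n, -3) = -46407*(-10 - 2*2) = -46407*(-10 - 4) = -46407*(-14) = 649698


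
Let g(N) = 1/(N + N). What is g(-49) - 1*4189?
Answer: -410523/98 ≈ -4189.0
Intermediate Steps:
g(N) = 1/(2*N)
g(-49) - 1*4189 = (½)/(-49) - 1*4189 = (½)*(-1/49) - 4189 = -1/98 - 4189 = -410523/98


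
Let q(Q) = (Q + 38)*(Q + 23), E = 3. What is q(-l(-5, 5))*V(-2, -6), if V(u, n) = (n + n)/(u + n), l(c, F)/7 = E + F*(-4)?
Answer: 33441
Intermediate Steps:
l(c, F) = 21 - 28*F (l(c, F) = 7*(3 + F*(-4)) = 7*(3 - 4*F) = 21 - 28*F)
V(u, n) = 2*n/(n + u) (V(u, n) = (2*n)/(n + u) = 2*n/(n + u))
q(Q) = (23 + Q)*(38 + Q) (q(Q) = (38 + Q)*(23 + Q) = (23 + Q)*(38 + Q))
q(-l(-5, 5))*V(-2, -6) = (874 + (-(21 - 28*5))**2 + 61*(-(21 - 28*5)))*(2*(-6)/(-6 - 2)) = (874 + (-(21 - 140))**2 + 61*(-(21 - 140)))*(2*(-6)/(-8)) = (874 + (-1*(-119))**2 + 61*(-1*(-119)))*(2*(-6)*(-1/8)) = (874 + 119**2 + 61*119)*(3/2) = (874 + 14161 + 7259)*(3/2) = 22294*(3/2) = 33441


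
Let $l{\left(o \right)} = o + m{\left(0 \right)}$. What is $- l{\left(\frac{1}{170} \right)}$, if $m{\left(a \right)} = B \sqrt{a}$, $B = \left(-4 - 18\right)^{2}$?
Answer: $- \frac{1}{170} \approx -0.0058824$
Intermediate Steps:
$B = 484$ ($B = \left(-4 - 18\right)^{2} = \left(-22\right)^{2} = 484$)
$m{\left(a \right)} = 484 \sqrt{a}$
$l{\left(o \right)} = o$ ($l{\left(o \right)} = o + 484 \sqrt{0} = o + 484 \cdot 0 = o + 0 = o$)
$- l{\left(\frac{1}{170} \right)} = - \frac{1}{170}$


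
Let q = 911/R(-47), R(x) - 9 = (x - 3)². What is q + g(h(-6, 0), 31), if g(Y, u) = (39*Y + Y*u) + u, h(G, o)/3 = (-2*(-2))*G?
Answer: -12566670/2509 ≈ -5008.6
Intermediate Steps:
R(x) = 9 + (-3 + x)² (R(x) = 9 + (x - 3)² = 9 + (-3 + x)²)
h(G, o) = 12*G (h(G, o) = 3*((-2*(-2))*G) = 3*(4*G) = 12*G)
g(Y, u) = u + 39*Y + Y*u
q = 911/2509 (q = 911/(9 + (-3 - 47)²) = 911/(9 + (-50)²) = 911/(9 + 2500) = 911/2509 ≈ 0.36309)
q + g(h(-6, 0), 31) = 911/2509 + (31 + 39*(12*(-6)) + (12*(-6))*31) = 911/2509 + (31 + 39*(-72) - 72*31) = 911/2509 + (31 - 2808 - 2232) = 911/2509 - 5009 = -12566670/2509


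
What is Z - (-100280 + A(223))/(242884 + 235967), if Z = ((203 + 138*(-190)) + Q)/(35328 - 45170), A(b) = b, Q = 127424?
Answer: -47574082363/4712851542 ≈ -10.095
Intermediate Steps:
Z = -101407/9842 (Z = ((203 + 138*(-190)) + 127424)/(35328 - 45170) = ((203 - 26220) + 127424)/(-9842) = (-26017 + 127424)*(-1/9842) = 101407*(-1/9842) = -101407/9842 ≈ -10.303)
Z - (-100280 + A(223))/(242884 + 235967) = -101407/9842 - (-100280 + 223)/(242884 + 235967) = -101407/9842 - (-100057)/478851 = -101407/9842 - 1*(-100057/478851) = -101407/9842 + 100057/478851 = -47574082363/4712851542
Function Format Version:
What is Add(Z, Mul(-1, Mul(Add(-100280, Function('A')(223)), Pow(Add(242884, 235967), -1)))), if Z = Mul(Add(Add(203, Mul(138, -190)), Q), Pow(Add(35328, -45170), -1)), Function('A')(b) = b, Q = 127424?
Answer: Rational(-47574082363, 4712851542) ≈ -10.095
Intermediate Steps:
Z = Rational(-101407, 9842) (Z = Mul(Add(Add(203, Mul(138, -190)), 127424), Pow(Add(35328, -45170), -1)) = Mul(Add(Add(203, -26220), 127424), Pow(-9842, -1)) = Mul(Add(-26017, 127424), Rational(-1, 9842)) = Mul(101407, Rational(-1, 9842)) = Rational(-101407, 9842) ≈ -10.303)
Add(Z, Mul(-1, Mul(Add(-100280, Function('A')(223)), Pow(Add(242884, 235967), -1)))) = Add(Rational(-101407, 9842), Mul(-1, Mul(Add(-100280, 223), Pow(Add(242884, 235967), -1)))) = Add(Rational(-101407, 9842), Mul(-1, Mul(-100057, Pow(478851, -1)))) = Add(Rational(-101407, 9842), Mul(-1, Mul(-100057, Rational(1, 478851)))) = Add(Rational(-101407, 9842), Mul(-1, Rational(-100057, 478851))) = Add(Rational(-101407, 9842), Rational(100057, 478851)) = Rational(-47574082363, 4712851542)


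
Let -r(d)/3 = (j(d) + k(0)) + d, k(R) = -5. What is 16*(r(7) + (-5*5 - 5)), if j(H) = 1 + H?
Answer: -960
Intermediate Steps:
r(d) = 12 - 6*d (r(d) = -3*(((1 + d) - 5) + d) = -3*((-4 + d) + d) = -3*(-4 + 2*d) = 12 - 6*d)
16*(r(7) + (-5*5 - 5)) = 16*((12 - 6*7) + (-5*5 - 5)) = 16*((12 - 42) + (-25 - 5)) = 16*(-30 - 30) = 16*(-60) = -960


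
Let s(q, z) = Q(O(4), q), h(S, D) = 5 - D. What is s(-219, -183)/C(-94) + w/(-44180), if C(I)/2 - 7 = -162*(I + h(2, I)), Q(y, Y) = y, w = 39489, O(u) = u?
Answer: -31798027/35476540 ≈ -0.89631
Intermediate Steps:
s(q, z) = 4
C(I) = -1606 (C(I) = 14 + 2*(-162*(I + (5 - I))) = 14 + 2*(-162*5) = 14 + 2*(-810) = 14 - 1620 = -1606)
s(-219, -183)/C(-94) + w/(-44180) = 4/(-1606) + 39489/(-44180) = 4*(-1/1606) + 39489*(-1/44180) = -2/803 - 39489/44180 = -31798027/35476540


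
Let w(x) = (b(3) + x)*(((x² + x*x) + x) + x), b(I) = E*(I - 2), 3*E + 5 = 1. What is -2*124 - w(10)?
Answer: -6464/3 ≈ -2154.7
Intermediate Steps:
E = -4/3 (E = -5/3 + (⅓)*1 = -5/3 + ⅓ = -4/3 ≈ -1.3333)
b(I) = 8/3 - 4*I/3 (b(I) = -4*(I - 2)/3 = -4*(-2 + I)/3 = 8/3 - 4*I/3)
w(x) = (-4/3 + x)*(2*x + 2*x²) (w(x) = ((8/3 - 4/3*3) + x)*(((x² + x*x) + x) + x) = ((8/3 - 4) + x)*(((x² + x²) + x) + x) = (-4/3 + x)*((2*x² + x) + x) = (-4/3 + x)*((x + 2*x²) + x) = (-4/3 + x)*(2*x + 2*x²))
-2*124 - w(10) = -2*124 - 2*10*(-4 - 1*10 + 3*10²)/3 = -248 - 2*10*(-4 - 10 + 3*100)/3 = -248 - 2*10*(-4 - 10 + 300)/3 = -248 - 2*10*286/3 = -248 - 1*5720/3 = -248 - 5720/3 = -6464/3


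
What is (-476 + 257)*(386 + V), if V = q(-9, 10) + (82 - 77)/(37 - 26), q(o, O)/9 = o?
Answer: -735840/11 ≈ -66895.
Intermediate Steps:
q(o, O) = 9*o
V = -886/11 (V = 9*(-9) + (82 - 77)/(37 - 26) = -81 + 5/11 = -886/11 ≈ -80.545)
(-476 + 257)*(386 + V) = (-476 + 257)*(386 - 886/11) = -219*3360/11 = -735840/11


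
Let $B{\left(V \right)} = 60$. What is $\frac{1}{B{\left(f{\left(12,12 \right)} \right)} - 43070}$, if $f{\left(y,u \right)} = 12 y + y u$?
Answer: $- \frac{1}{43010} \approx -2.325 \cdot 10^{-5}$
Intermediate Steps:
$f{\left(y,u \right)} = 12 y + u y$
$\frac{1}{B{\left(f{\left(12,12 \right)} \right)} - 43070} = \frac{1}{60 - 43070} = \frac{1}{-43010} = - \frac{1}{43010}$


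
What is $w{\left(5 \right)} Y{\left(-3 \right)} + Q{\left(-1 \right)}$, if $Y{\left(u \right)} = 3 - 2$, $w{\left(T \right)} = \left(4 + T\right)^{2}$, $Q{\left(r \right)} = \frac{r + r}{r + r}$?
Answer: $82$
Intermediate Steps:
$Q{\left(r \right)} = 1$ ($Q{\left(r \right)} = \frac{2 r}{2 r} = 2 r \frac{1}{2 r} = 1$)
$Y{\left(u \right)} = 1$
$w{\left(5 \right)} Y{\left(-3 \right)} + Q{\left(-1 \right)} = \left(4 + 5\right)^{2} \cdot 1 + 1 = 9^{2} \cdot 1 + 1 = 81 \cdot 1 + 1 = 81 + 1 = 82$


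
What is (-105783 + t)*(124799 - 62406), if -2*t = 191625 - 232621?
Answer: -5321187005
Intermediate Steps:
t = 20498 (t = -(191625 - 232621)/2 = -½*(-40996) = 20498)
(-105783 + t)*(124799 - 62406) = (-105783 + 20498)*(124799 - 62406) = -85285*62393 = -5321187005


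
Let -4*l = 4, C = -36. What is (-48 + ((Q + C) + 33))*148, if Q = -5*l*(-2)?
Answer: -9028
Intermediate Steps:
l = -1 (l = -¼*4 = -1)
Q = -10 (Q = -5*(-1)*(-2) = 5*(-2) = -10)
(-48 + ((Q + C) + 33))*148 = (-48 + ((-10 - 36) + 33))*148 = (-48 + (-46 + 33))*148 = (-48 - 13)*148 = -61*148 = -9028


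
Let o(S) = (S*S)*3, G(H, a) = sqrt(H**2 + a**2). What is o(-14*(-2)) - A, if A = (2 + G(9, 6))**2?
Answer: 2231 - 12*sqrt(13) ≈ 2187.7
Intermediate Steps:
o(S) = 3*S**2 (o(S) = S**2*3 = 3*S**2)
A = (2 + 3*sqrt(13))**2 (A = (2 + sqrt(9**2 + 6**2))**2 = (2 + sqrt(81 + 36))**2 = (2 + sqrt(117))**2 = (2 + 3*sqrt(13))**2 ≈ 164.27)
o(-14*(-2)) - A = 3*(-14*(-2))**2 - (121 + 12*sqrt(13)) = 3*28**2 + (-121 - 12*sqrt(13)) = 3*784 + (-121 - 12*sqrt(13)) = 2352 + (-121 - 12*sqrt(13)) = 2231 - 12*sqrt(13)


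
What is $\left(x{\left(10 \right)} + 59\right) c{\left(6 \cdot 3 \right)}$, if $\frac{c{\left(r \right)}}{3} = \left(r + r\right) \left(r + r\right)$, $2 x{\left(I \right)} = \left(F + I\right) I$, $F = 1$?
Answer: $443232$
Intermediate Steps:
$x{\left(I \right)} = \frac{I \left(1 + I\right)}{2}$ ($x{\left(I \right)} = \frac{\left(1 + I\right) I}{2} = \frac{I \left(1 + I\right)}{2}$)
$c{\left(r \right)} = 12 r^{2}$ ($c{\left(r \right)} = 3 \left(r + r\right) \left(r + r\right) = 3 \cdot 2 r 2 r = 3 \cdot 4 r^{2} = 12 r^{2}$)
$\left(x{\left(10 \right)} + 59\right) c{\left(6 \cdot 3 \right)} = \left(\frac{1}{2} \cdot 10 \left(1 + 10\right) + 59\right) 12 \left(6 \cdot 3\right)^{2} = \left(\frac{1}{2} \cdot 10 \cdot 11 + 59\right) 12 \cdot 18^{2} = \left(55 + 59\right) 12 \cdot 324 = 114 \cdot 3888 = 443232$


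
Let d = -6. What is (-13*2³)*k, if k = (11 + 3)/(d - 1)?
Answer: 208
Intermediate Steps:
k = -2 (k = (11 + 3)/(-6 - 1) = 14/(-7) = 14*(-⅐) = -2)
(-13*2³)*k = -13*2³*(-2) = -13*8*(-2) = -104*(-2) = 208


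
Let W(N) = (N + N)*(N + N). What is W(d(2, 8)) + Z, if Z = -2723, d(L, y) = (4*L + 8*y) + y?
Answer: 22877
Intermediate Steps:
d(L, y) = 4*L + 9*y
W(N) = 4*N² (W(N) = (2*N)*(2*N) = 4*N²)
W(d(2, 8)) + Z = 4*(4*2 + 9*8)² - 2723 = 4*(8 + 72)² - 2723 = 4*80² - 2723 = 4*6400 - 2723 = 25600 - 2723 = 22877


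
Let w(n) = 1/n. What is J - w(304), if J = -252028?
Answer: -76616513/304 ≈ -2.5203e+5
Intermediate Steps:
J - w(304) = -252028 - 1/304 = -76616513/304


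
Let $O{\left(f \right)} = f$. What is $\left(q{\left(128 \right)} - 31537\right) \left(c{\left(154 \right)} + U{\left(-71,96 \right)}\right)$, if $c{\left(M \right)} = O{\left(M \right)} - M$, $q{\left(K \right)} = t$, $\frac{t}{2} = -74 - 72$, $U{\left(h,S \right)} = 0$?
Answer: $0$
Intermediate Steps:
$t = -292$ ($t = 2 \left(-74 - 72\right) = 2 \left(-146\right) = -292$)
$q{\left(K \right)} = -292$
$c{\left(M \right)} = 0$ ($c{\left(M \right)} = M - M = 0$)
$\left(q{\left(128 \right)} - 31537\right) \left(c{\left(154 \right)} + U{\left(-71,96 \right)}\right) = \left(-292 - 31537\right) \left(0 + 0\right) = \left(-31829\right) 0 = 0$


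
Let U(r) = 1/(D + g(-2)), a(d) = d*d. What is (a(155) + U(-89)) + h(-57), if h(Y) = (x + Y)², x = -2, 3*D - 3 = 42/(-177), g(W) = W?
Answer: 5253469/191 ≈ 27505.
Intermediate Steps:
D = 163/177 (D = 1 + (42/(-177))/3 = 1 + (42*(-1/177))/3 = 1 + (⅓)*(-14/59) = 1 - 14/177 = 163/177 ≈ 0.92090)
h(Y) = (-2 + Y)²
a(d) = d²
U(r) = -177/191 (U(r) = 1/(163/177 - 2) = 1/(-191/177) = -177/191)
(a(155) + U(-89)) + h(-57) = (155² - 177/191) + (-2 - 57)² = (24025 - 177/191) + (-59)² = 4588598/191 + 3481 = 5253469/191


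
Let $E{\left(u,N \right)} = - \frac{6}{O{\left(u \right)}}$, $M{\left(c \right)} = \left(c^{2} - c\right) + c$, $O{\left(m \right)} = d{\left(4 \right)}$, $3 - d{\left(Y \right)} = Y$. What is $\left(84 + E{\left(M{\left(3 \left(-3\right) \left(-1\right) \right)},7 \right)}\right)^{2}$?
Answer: $8100$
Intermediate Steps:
$d{\left(Y \right)} = 3 - Y$
$O{\left(m \right)} = -1$ ($O{\left(m \right)} = 3 - 4 = -1$)
$M{\left(c \right)} = c^{2}$
$E{\left(u,N \right)} = 6$ ($E{\left(u,N \right)} = - \frac{6}{-1} = \left(-6\right) \left(-1\right) = 6$)
$\left(84 + E{\left(M{\left(3 \left(-3\right) \left(-1\right) \right)},7 \right)}\right)^{2} = \left(84 + 6\right)^{2} = 90^{2} = 8100$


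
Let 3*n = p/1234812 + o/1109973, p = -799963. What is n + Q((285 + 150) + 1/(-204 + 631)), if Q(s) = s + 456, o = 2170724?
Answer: 521713903200556009/585249607492452 ≈ 891.44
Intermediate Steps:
Q(s) = 456 + s
n = 597499570963/1370607980076 (n = (-799963/1234812 + 2170724/1109973)/3 = (⅓)*(597499570963/456869326692) = 597499570963/1370607980076 ≈ 0.43594)
n + Q((285 + 150) + 1/(-204 + 631)) = 597499570963/1370607980076 + (456 + ((285 + 150) + 1/(-204 + 631))) = 597499570963/1370607980076 + (456 + (435 + 1/427)) = 597499570963/1370607980076 + (456 + 185746/427) = 597499570963/1370607980076 + 380458/427 = 521713903200556009/585249607492452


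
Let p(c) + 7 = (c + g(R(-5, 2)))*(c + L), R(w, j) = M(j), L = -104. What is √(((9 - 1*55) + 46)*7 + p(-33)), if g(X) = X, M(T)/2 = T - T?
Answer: √4514 ≈ 67.186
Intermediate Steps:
M(T) = 0 (M(T) = 2*(T - T) = 2*0 = 0)
R(w, j) = 0
p(c) = -7 + c*(-104 + c) (p(c) = -7 + (c + 0)*(c - 104) = -7 + c*(-104 + c))
√(((9 - 1*55) + 46)*7 + p(-33)) = √(((9 - 1*55) + 46)*7 + (-7 + (-33)² - 104*(-33))) = √(((9 - 55) + 46)*7 + (-7 + 1089 + 3432)) = √((-46 + 46)*7 + 4514) = √(0*7 + 4514) = √(0 + 4514) = √4514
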